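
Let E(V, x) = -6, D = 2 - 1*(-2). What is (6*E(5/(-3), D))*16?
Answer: -576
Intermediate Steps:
D = 4 (D = 2 + 2 = 4)
(6*E(5/(-3), D))*16 = (6*(-6))*16 = -36*16 = -576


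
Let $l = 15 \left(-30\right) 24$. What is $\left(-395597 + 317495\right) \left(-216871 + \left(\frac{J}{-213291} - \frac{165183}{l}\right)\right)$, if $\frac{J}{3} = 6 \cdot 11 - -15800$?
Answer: $\frac{80277431989917779}{4739800} \approx 1.6937 \cdot 10^{10}$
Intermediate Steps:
$l = -10800$ ($l = \left(-450\right) 24 = -10800$)
$J = 47598$ ($J = 3 \left(6 \cdot 11 - -15800\right) = 3 \left(66 + 15800\right) = 3 \cdot 15866 = 47598$)
$\left(-395597 + 317495\right) \left(-216871 + \left(\frac{J}{-213291} - \frac{165183}{l}\right)\right) = \left(-395597 + 317495\right) \left(-216871 + \left(\frac{47598}{-213291} - \frac{165183}{-10800}\right)\right) = - 78102 \left(-216871 + \left(47598 \left(- \frac{1}{213291}\right) - - \frac{55061}{3600}\right)\right) = - 78102 \left(-216871 + \left(- \frac{15866}{71097} + \frac{55061}{3600}\right)\right) = - 78102 \left(-216871 + \frac{1285851439}{85316400}\right) = \left(-78102\right) \left(- \frac{18501367132961}{85316400}\right) = \frac{80277431989917779}{4739800}$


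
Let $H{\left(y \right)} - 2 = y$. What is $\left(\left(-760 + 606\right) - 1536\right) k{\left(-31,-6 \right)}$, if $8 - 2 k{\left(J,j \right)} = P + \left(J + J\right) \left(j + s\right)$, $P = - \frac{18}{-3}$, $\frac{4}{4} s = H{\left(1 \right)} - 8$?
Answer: $574600$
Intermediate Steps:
$H{\left(y \right)} = 2 + y$
$s = -5$ ($s = \left(2 + 1\right) - 8 = 3 - 8 = -5$)
$P = 6$ ($P = \left(-18\right) \left(- \frac{1}{3}\right) = 6$)
$k{\left(J,j \right)} = 1 - J \left(-5 + j\right)$ ($k{\left(J,j \right)} = 4 - \frac{6 + \left(J + J\right) \left(j - 5\right)}{2} = 4 - \frac{6 + 2 J \left(-5 + j\right)}{2} = 4 - \left(3 + J \left(-5 + j\right)\right) = 1 - J \left(-5 + j\right)$)
$\left(\left(-760 + 606\right) - 1536\right) k{\left(-31,-6 \right)} = \left(\left(-760 + 606\right) - 1536\right) \left(1 + 5 \left(-31\right) - \left(-31\right) \left(-6\right)\right) = \left(-154 - 1536\right) \left(1 - 155 - 186\right) = \left(-1690\right) \left(-340\right) = 574600$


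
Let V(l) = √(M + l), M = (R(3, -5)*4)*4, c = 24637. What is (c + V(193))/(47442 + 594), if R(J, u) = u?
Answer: 24637/48036 + √113/48036 ≈ 0.51311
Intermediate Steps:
M = -80 (M = -5*4*4 = -20*4 = -80)
V(l) = √(-80 + l)
(c + V(193))/(47442 + 594) = (24637 + √(-80 + 193))/(47442 + 594) = (24637 + √113)/48036 = (24637 + √113)*(1/48036) = 24637/48036 + √113/48036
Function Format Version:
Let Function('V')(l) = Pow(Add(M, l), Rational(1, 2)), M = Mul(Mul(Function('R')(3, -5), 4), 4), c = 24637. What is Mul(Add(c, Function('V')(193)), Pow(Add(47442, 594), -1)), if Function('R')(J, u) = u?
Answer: Add(Rational(24637, 48036), Mul(Rational(1, 48036), Pow(113, Rational(1, 2)))) ≈ 0.51311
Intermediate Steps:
M = -80 (M = Mul(Mul(-5, 4), 4) = Mul(-20, 4) = -80)
Function('V')(l) = Pow(Add(-80, l), Rational(1, 2))
Mul(Add(c, Function('V')(193)), Pow(Add(47442, 594), -1)) = Mul(Add(24637, Pow(Add(-80, 193), Rational(1, 2))), Pow(Add(47442, 594), -1)) = Mul(Add(24637, Pow(113, Rational(1, 2))), Pow(48036, -1)) = Mul(Add(24637, Pow(113, Rational(1, 2))), Rational(1, 48036)) = Add(Rational(24637, 48036), Mul(Rational(1, 48036), Pow(113, Rational(1, 2))))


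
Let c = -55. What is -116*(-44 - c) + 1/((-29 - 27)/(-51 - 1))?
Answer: -17851/14 ≈ -1275.1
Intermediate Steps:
-116*(-44 - c) + 1/((-29 - 27)/(-51 - 1)) = -116*(-44 - 1*(-55)) + 1/((-29 - 27)/(-51 - 1)) = -116*(-44 + 55) + 1/(-56/(-52)) = -116*11 + 1/(-56*(-1/52)) = -1276 + 1/(14/13) = -1276 + 13/14 = -17851/14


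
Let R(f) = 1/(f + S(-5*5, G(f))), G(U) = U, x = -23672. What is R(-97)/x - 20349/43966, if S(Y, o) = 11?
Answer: -1090165459/2355411344 ≈ -0.46283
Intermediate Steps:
R(f) = 1/(11 + f) (R(f) = 1/(f + 11) = 1/(11 + f))
R(-97)/x - 20349/43966 = 1/((11 - 97)*(-23672)) - 20349/43966 = -1/23672/(-86) - 20349*1/43966 = -1/86*(-1/23672) - 1071/2314 = 1/2035792 - 1071/2314 = -1090165459/2355411344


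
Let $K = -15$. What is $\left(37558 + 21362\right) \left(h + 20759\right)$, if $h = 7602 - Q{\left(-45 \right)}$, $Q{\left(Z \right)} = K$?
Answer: $1671913920$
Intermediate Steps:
$Q{\left(Z \right)} = -15$
$h = 7617$ ($h = 7602 - -15 = 7602 + 15 = 7617$)
$\left(37558 + 21362\right) \left(h + 20759\right) = \left(37558 + 21362\right) \left(7617 + 20759\right) = 58920 \cdot 28376 = 1671913920$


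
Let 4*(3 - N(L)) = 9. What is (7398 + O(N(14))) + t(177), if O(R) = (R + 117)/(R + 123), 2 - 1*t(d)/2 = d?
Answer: 1163077/165 ≈ 7049.0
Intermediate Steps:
N(L) = ¾ (N(L) = 3 - ¼*9 = 3 - 9/4 = ¾)
t(d) = 4 - 2*d
O(R) = (117 + R)/(123 + R)
(7398 + O(N(14))) + t(177) = (7398 + (117 + ¾)/(123 + ¾)) + (4 - 2*177) = (7398 + (471/4)/(495/4)) + (4 - 354) = (7398 + (4/495)*(471/4)) - 350 = (7398 + 157/165) - 350 = 1220827/165 - 350 = 1163077/165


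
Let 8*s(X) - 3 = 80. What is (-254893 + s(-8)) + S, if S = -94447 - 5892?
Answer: -2841773/8 ≈ -3.5522e+5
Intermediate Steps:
s(X) = 83/8 (s(X) = 3/8 + (⅛)*80 = 3/8 + 10 = 83/8)
S = -100339
(-254893 + s(-8)) + S = (-254893 + 83/8) - 100339 = -2039061/8 - 100339 = -2841773/8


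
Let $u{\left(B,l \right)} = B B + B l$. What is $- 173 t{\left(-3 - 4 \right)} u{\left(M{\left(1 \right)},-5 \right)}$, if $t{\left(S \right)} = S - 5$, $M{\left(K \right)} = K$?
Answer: $-8304$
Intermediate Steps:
$u{\left(B,l \right)} = B^{2} + B l$
$t{\left(S \right)} = -5 + S$
$- 173 t{\left(-3 - 4 \right)} u{\left(M{\left(1 \right)},-5 \right)} = - 173 \left(-5 - 7\right) 1 \left(1 - 5\right) = - 173 \left(-5 - 7\right) 1 \left(-4\right) = \left(-173\right) \left(-12\right) \left(-4\right) = 2076 \left(-4\right) = -8304$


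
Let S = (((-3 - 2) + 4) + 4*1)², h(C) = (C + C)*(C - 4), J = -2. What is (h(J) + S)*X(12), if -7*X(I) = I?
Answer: -396/7 ≈ -56.571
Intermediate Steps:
X(I) = -I/7
h(C) = 2*C*(-4 + C) (h(C) = (2*C)*(-4 + C) = 2*C*(-4 + C))
S = 9 (S = ((-5 + 4) + 4)² = (-1 + 4)² = 3² = 9)
(h(J) + S)*X(12) = (2*(-2)*(-4 - 2) + 9)*(-⅐*12) = (2*(-2)*(-6) + 9)*(-12/7) = (24 + 9)*(-12/7) = 33*(-12/7) = -396/7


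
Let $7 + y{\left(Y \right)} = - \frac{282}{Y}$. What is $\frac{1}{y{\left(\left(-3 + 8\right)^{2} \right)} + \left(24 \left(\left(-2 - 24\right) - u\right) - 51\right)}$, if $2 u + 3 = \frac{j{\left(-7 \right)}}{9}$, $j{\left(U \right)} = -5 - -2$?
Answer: $- \frac{25}{16332} \approx -0.0015307$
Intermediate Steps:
$j{\left(U \right)} = -3$ ($j{\left(U \right)} = -5 + 2 = -3$)
$u = - \frac{5}{3}$ ($u = - \frac{3}{2} + \frac{\left(-3\right) \frac{1}{9}}{2} = - \frac{3}{2} + \frac{1}{2} \left(- \frac{1}{3}\right) = - \frac{3}{2} - \frac{1}{6} = - \frac{5}{3} \approx -1.6667$)
$y{\left(Y \right)} = -7 - \frac{282}{Y}$
$\frac{1}{y{\left(\left(-3 + 8\right)^{2} \right)} + \left(24 \left(\left(-2 - 24\right) - u\right) - 51\right)} = \frac{1}{\left(-7 - \frac{282}{\left(-3 + 8\right)^{2}}\right) + \left(24 \left(\left(-2 - 24\right) - - \frac{5}{3}\right) - 51\right)} = \frac{1}{\left(-7 - \frac{282}{5^{2}}\right) + \left(24 \left(\left(-2 - 24\right) + \frac{5}{3}\right) - 51\right)} = \frac{1}{\left(-7 - \frac{282}{25}\right) + \left(24 \left(-26 + \frac{5}{3}\right) - 51\right)} = \frac{1}{\left(-7 - \frac{282}{25}\right) + \left(24 \left(- \frac{73}{3}\right) - 51\right)} = \frac{1}{\left(-7 - \frac{282}{25}\right) - 635} = \frac{1}{- \frac{457}{25} - 635} = \frac{1}{- \frac{16332}{25}} = - \frac{25}{16332}$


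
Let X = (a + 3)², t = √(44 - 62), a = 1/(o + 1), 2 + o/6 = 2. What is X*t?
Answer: 48*I*√2 ≈ 67.882*I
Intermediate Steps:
o = 0 (o = -12 + 6*2 = -12 + 12 = 0)
a = 1 (a = 1/(0 + 1) = 1/1 = 1)
t = 3*I*√2 (t = √(-18) = 3*I*√2 ≈ 4.2426*I)
X = 16 (X = (1 + 3)² = 4² = 16)
X*t = 16*(3*I*√2) = 48*I*√2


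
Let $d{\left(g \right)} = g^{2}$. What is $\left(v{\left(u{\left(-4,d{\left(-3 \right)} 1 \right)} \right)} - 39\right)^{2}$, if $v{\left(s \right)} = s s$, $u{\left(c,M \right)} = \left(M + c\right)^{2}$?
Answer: $343396$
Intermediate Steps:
$v{\left(s \right)} = s^{2}$
$\left(v{\left(u{\left(-4,d{\left(-3 \right)} 1 \right)} \right)} - 39\right)^{2} = \left(\left(\left(\left(-3\right)^{2} \cdot 1 - 4\right)^{2}\right)^{2} - 39\right)^{2} = \left(\left(\left(9 \cdot 1 - 4\right)^{2}\right)^{2} - 39\right)^{2} = \left(\left(\left(9 - 4\right)^{2}\right)^{2} - 39\right)^{2} = \left(\left(5^{2}\right)^{2} - 39\right)^{2} = \left(25^{2} - 39\right)^{2} = \left(625 - 39\right)^{2} = 586^{2} = 343396$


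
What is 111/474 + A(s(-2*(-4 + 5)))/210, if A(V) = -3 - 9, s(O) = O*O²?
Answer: 979/5530 ≈ 0.17703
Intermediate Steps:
s(O) = O³
A(V) = -12
111/474 + A(s(-2*(-4 + 5)))/210 = 111/474 - 12/210 = 111*(1/474) - 12*1/210 = 37/158 - 2/35 = 979/5530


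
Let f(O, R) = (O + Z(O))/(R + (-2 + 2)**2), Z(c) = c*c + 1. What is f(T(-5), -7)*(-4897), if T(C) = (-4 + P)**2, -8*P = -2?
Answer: 38113351/256 ≈ 1.4888e+5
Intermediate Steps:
P = 1/4 (P = -1/8*(-2) = 1/4 ≈ 0.25000)
T(C) = 225/16 (T(C) = (-4 + 1/4)**2 = (-15/4)**2 = 225/16)
Z(c) = 1 + c**2 (Z(c) = c**2 + 1 = 1 + c**2)
f(O, R) = (1 + O + O**2)/R (f(O, R) = (O + (1 + O**2))/(R + (-2 + 2)**2) = (1 + O + O**2)/(R + 0**2) = (1 + O + O**2)/(R + 0) = (1 + O + O**2)/R)
f(T(-5), -7)*(-4897) = ((1 + 225/16 + (225/16)**2)/(-7))*(-4897) = -(1 + 225/16 + 50625/256)/7*(-4897) = -1/7*54481/256*(-4897) = -7783/256*(-4897) = 38113351/256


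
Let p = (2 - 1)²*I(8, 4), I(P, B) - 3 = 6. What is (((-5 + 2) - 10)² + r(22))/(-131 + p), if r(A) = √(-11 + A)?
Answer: -169/122 - √11/122 ≈ -1.4124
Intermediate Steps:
I(P, B) = 9 (I(P, B) = 3 + 6 = 9)
p = 9 (p = (2 - 1)²*9 = 1²*9 = 1*9 = 9)
(((-5 + 2) - 10)² + r(22))/(-131 + p) = (((-5 + 2) - 10)² + √(-11 + 22))/(-131 + 9) = ((-3 - 10)² + √11)/(-122) = ((-13)² + √11)*(-1/122) = (169 + √11)*(-1/122) = -169/122 - √11/122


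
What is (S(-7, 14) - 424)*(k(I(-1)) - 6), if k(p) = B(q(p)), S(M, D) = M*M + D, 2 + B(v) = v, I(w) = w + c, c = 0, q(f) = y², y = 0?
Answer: 2888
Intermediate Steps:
q(f) = 0 (q(f) = 0² = 0)
I(w) = w (I(w) = w + 0 = w)
B(v) = -2 + v
S(M, D) = D + M² (S(M, D) = M² + D = D + M²)
k(p) = -2 (k(p) = -2 + 0 = -2)
(S(-7, 14) - 424)*(k(I(-1)) - 6) = ((14 + (-7)²) - 424)*(-2 - 6) = ((14 + 49) - 424)*(-8) = (63 - 424)*(-8) = -361*(-8) = 2888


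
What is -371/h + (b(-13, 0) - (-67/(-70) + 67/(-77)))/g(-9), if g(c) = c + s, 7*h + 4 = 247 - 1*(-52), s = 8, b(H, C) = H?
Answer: 38921/9086 ≈ 4.2836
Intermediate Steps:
h = 295/7 (h = -4/7 + (247 - 1*(-52))/7 = -4/7 + (247 + 52)/7 = -4/7 + (⅐)*299 = -4/7 + 299/7 = 295/7 ≈ 42.143)
g(c) = 8 + c (g(c) = c + 8 = 8 + c)
-371/h + (b(-13, 0) - (-67/(-70) + 67/(-77)))/g(-9) = -371/295/7 + (-13 - (-67/(-70) + 67/(-77)))/(8 - 9) = -371*7/295 + (-13 - (-67*(-1/70) + 67*(-1/77)))/(-1) = -2597/295 + (-13 - (67/70 - 67/77))*(-1) = -2597/295 + (-13 - 1*67/770)*(-1) = -2597/295 + (-13 - 67/770)*(-1) = -2597/295 - 10077/770*(-1) = -2597/295 + 10077/770 = 38921/9086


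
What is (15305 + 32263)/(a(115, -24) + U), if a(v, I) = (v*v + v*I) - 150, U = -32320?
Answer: -15856/7335 ≈ -2.1617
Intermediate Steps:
a(v, I) = -150 + v² + I*v (a(v, I) = (v² + I*v) - 150 = -150 + v² + I*v)
(15305 + 32263)/(a(115, -24) + U) = (15305 + 32263)/((-150 + 115² - 24*115) - 32320) = 47568/((-150 + 13225 - 2760) - 32320) = 47568/(10315 - 32320) = 47568/(-22005) = 47568*(-1/22005) = -15856/7335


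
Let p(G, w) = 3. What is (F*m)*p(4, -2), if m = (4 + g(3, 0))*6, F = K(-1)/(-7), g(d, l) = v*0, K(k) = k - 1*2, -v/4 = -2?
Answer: 216/7 ≈ 30.857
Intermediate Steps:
v = 8 (v = -4*(-2) = 8)
K(k) = -2 + k (K(k) = k - 2 = -2 + k)
g(d, l) = 0 (g(d, l) = 8*0 = 0)
F = 3/7 (F = (-2 - 1)/(-7) = -3*(-⅐) = 3/7 ≈ 0.42857)
m = 24 (m = (4 + 0)*6 = 4*6 = 24)
(F*m)*p(4, -2) = ((3/7)*24)*3 = (72/7)*3 = 216/7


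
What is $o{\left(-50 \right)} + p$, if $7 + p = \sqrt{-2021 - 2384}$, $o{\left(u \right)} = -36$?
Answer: $-43 + i \sqrt{4405} \approx -43.0 + 66.37 i$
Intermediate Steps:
$p = -7 + i \sqrt{4405}$ ($p = -7 + \sqrt{-2021 - 2384} = -7 + \sqrt{-4405} = -7 + i \sqrt{4405} \approx -7.0 + 66.37 i$)
$o{\left(-50 \right)} + p = -36 - \left(7 - i \sqrt{4405}\right) = -43 + i \sqrt{4405}$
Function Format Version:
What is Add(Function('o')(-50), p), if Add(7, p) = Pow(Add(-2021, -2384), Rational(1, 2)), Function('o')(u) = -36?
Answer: Add(-43, Mul(I, Pow(4405, Rational(1, 2)))) ≈ Add(-43.000, Mul(66.370, I))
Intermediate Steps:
p = Add(-7, Mul(I, Pow(4405, Rational(1, 2)))) (p = Add(-7, Pow(Add(-2021, -2384), Rational(1, 2))) = Add(-7, Pow(-4405, Rational(1, 2))) = Add(-7, Mul(I, Pow(4405, Rational(1, 2)))) ≈ Add(-7.0000, Mul(66.370, I)))
Add(Function('o')(-50), p) = Add(-36, Add(-7, Mul(I, Pow(4405, Rational(1, 2))))) = Add(-43, Mul(I, Pow(4405, Rational(1, 2))))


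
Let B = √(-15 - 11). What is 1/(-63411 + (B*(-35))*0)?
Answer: -1/63411 ≈ -1.5770e-5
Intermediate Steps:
B = I*√26 (B = √(-26) = I*√26 ≈ 5.099*I)
1/(-63411 + (B*(-35))*0) = 1/(-63411 + ((I*√26)*(-35))*0) = 1/(-63411 - 35*I*√26*0) = 1/(-63411 + 0) = 1/(-63411) = -1/63411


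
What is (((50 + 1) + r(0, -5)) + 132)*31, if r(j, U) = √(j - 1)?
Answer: 5673 + 31*I ≈ 5673.0 + 31.0*I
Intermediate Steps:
r(j, U) = √(-1 + j)
(((50 + 1) + r(0, -5)) + 132)*31 = (((50 + 1) + √(-1 + 0)) + 132)*31 = ((51 + √(-1)) + 132)*31 = ((51 + I) + 132)*31 = (183 + I)*31 = 5673 + 31*I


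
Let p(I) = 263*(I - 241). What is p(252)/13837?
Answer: 2893/13837 ≈ 0.20908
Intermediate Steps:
p(I) = -63383 + 263*I (p(I) = 263*(-241 + I) = -63383 + 263*I)
p(252)/13837 = (-63383 + 263*252)/13837 = (-63383 + 66276)*(1/13837) = 2893*(1/13837) = 2893/13837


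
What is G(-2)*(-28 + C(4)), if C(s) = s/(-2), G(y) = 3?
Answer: -90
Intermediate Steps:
C(s) = -s/2 (C(s) = s*(-½) = -s/2)
G(-2)*(-28 + C(4)) = 3*(-28 - ½*4) = 3*(-28 - 2) = 3*(-30) = -90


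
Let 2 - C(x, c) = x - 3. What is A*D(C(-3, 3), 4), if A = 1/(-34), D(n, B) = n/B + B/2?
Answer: -2/17 ≈ -0.11765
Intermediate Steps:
C(x, c) = 5 - x (C(x, c) = 2 - (x - 3) = 2 - (-3 + x) = 2 + (3 - x) = 5 - x)
D(n, B) = B/2 + n/B (D(n, B) = n/B + B*(½) = n/B + B/2 = B/2 + n/B)
A = -1/34 ≈ -0.029412
A*D(C(-3, 3), 4) = -((½)*4 + (5 - 1*(-3))/4)/34 = -(2 + (5 + 3)*(¼))/34 = -(2 + 8*(¼))/34 = -(2 + 2)/34 = -1/34*4 = -2/17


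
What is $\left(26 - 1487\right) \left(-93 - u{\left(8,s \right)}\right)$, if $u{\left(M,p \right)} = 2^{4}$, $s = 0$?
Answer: $159249$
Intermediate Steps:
$u{\left(M,p \right)} = 16$
$\left(26 - 1487\right) \left(-93 - u{\left(8,s \right)}\right) = \left(26 - 1487\right) \left(-93 - 16\right) = - 1461 \left(-93 - 16\right) = \left(-1461\right) \left(-109\right) = 159249$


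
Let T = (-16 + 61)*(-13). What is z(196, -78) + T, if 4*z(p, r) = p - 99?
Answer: -2243/4 ≈ -560.75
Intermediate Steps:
T = -585 (T = 45*(-13) = -585)
z(p, r) = -99/4 + p/4 (z(p, r) = (p - 99)/4 = (-99 + p)/4 = -99/4 + p/4)
z(196, -78) + T = (-99/4 + (1/4)*196) - 585 = (-99/4 + 49) - 585 = 97/4 - 585 = -2243/4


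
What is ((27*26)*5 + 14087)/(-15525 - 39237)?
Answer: -17597/54762 ≈ -0.32134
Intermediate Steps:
((27*26)*5 + 14087)/(-15525 - 39237) = (702*5 + 14087)/(-54762) = (3510 + 14087)*(-1/54762) = 17597*(-1/54762) = -17597/54762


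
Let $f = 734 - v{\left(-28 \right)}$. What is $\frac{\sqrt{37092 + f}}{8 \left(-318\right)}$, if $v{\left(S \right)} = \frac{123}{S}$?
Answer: $- \frac{\sqrt{7414757}}{35616} \approx -0.076455$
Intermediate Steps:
$f = \frac{20675}{28}$ ($f = 734 - \frac{123}{-28} = 734 - 123 \left(- \frac{1}{28}\right) = 734 - - \frac{123}{28} = 734 + \frac{123}{28} = \frac{20675}{28} \approx 738.39$)
$\frac{\sqrt{37092 + f}}{8 \left(-318\right)} = \frac{\sqrt{37092 + \frac{20675}{28}}}{8 \left(-318\right)} = \frac{\sqrt{\frac{1059251}{28}}}{-2544} = \frac{\sqrt{7414757}}{14} \left(- \frac{1}{2544}\right) = - \frac{\sqrt{7414757}}{35616}$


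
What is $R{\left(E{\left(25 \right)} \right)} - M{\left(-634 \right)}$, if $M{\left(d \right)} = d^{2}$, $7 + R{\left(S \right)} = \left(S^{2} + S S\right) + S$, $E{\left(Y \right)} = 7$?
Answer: $-401858$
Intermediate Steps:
$R{\left(S \right)} = -7 + S + 2 S^{2}$ ($R{\left(S \right)} = -7 + \left(\left(S^{2} + S S\right) + S\right) = -7 + \left(\left(S^{2} + S^{2}\right) + S\right) = -7 + \left(2 S^{2} + S\right) = -7 + \left(S + 2 S^{2}\right) = -7 + S + 2 S^{2}$)
$R{\left(E{\left(25 \right)} \right)} - M{\left(-634 \right)} = \left(-7 + 7 + 2 \cdot 7^{2}\right) - \left(-634\right)^{2} = \left(-7 + 7 + 2 \cdot 49\right) - 401956 = \left(-7 + 7 + 98\right) - 401956 = 98 - 401956 = -401858$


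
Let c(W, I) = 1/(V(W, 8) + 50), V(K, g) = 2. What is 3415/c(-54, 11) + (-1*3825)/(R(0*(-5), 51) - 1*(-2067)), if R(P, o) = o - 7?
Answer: 374867555/2111 ≈ 1.7758e+5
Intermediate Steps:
R(P, o) = -7 + o
c(W, I) = 1/52 (c(W, I) = 1/(2 + 50) = 1/52)
3415/c(-54, 11) + (-1*3825)/(R(0*(-5), 51) - 1*(-2067)) = 3415/(1/52) + (-1*3825)/((-7 + 51) - 1*(-2067)) = 3415*52 - 3825/(44 + 2067) = 177580 - 3825/2111 = 374867555/2111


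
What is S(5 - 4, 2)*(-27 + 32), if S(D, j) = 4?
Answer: 20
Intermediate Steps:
S(5 - 4, 2)*(-27 + 32) = 4*(-27 + 32) = 4*5 = 20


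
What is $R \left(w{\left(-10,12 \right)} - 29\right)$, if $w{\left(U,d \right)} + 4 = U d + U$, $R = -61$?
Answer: $9943$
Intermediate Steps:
$w{\left(U,d \right)} = -4 + U + U d$ ($w{\left(U,d \right)} = -4 + \left(U d + U\right) = -4 + \left(U + U d\right) = -4 + U + U d$)
$R \left(w{\left(-10,12 \right)} - 29\right) = - 61 \left(\left(-4 - 10 - 120\right) - 29\right) = - 61 \left(-134 - 29\right) = \left(-61\right) \left(-163\right) = 9943$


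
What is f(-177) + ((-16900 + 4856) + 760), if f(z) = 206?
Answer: -11078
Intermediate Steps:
f(-177) + ((-16900 + 4856) + 760) = 206 + ((-16900 + 4856) + 760) = 206 + (-12044 + 760) = 206 - 11284 = -11078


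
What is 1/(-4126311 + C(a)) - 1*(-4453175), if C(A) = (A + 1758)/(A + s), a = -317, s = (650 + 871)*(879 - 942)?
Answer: 160599117373451685/36063958271 ≈ 4.4532e+6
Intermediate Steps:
s = -95823 (s = 1521*(-63) = -95823)
C(A) = (1758 + A)/(-95823 + A) (C(A) = (A + 1758)/(A - 95823) = (1758 + A)/(-95823 + A))
1/(-4126311 + C(a)) - 1*(-4453175) = 1/(-4126311 + (1758 - 317)/(-95823 - 317)) - 1*(-4453175) = 1/(-4126311 + 1441/(-96140)) + 4453175 = 1/(-4126311 - 1/96140*1441) + 4453175 = 1/(-4126311 - 131/8740) + 4453175 = 1/(-36063958271/8740) + 4453175 = -8740/36063958271 + 4453175 = 160599117373451685/36063958271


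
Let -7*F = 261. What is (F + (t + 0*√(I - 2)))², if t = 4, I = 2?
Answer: 54289/49 ≈ 1107.9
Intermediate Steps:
F = -261/7 (F = -⅐*261 = -261/7 ≈ -37.286)
(F + (t + 0*√(I - 2)))² = (-261/7 + (4 + 0*√(2 - 2)))² = (-261/7 + (4 + 0*√0))² = (-261/7 + (4 + 0*0))² = (-261/7 + (4 + 0))² = (-261/7 + 4)² = (-233/7)² = 54289/49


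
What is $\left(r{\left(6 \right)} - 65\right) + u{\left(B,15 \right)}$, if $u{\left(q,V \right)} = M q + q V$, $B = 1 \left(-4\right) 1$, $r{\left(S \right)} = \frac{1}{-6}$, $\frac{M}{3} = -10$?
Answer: $- \frac{31}{6} \approx -5.1667$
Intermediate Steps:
$M = -30$ ($M = 3 \left(-10\right) = -30$)
$r{\left(S \right)} = - \frac{1}{6}$
$B = -4$ ($B = \left(-4\right) 1 = -4$)
$u{\left(q,V \right)} = - 30 q + V q$ ($u{\left(q,V \right)} = - 30 q + q V = - 30 q + V q$)
$\left(r{\left(6 \right)} - 65\right) + u{\left(B,15 \right)} = \left(- \frac{1}{6} - 65\right) - 4 \left(-30 + 15\right) = \left(- \frac{1}{6} - 65\right) - -60 = \left(- \frac{1}{6} - 65\right) + 60 = - \frac{391}{6} + 60 = - \frac{31}{6}$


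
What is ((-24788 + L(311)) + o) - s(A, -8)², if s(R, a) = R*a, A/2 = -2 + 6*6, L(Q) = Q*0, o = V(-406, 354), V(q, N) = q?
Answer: -321130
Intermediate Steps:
o = -406
L(Q) = 0
A = 68 (A = 2*(-2 + 6*6) = 2*(-2 + 36) = 2*34 = 68)
((-24788 + L(311)) + o) - s(A, -8)² = ((-24788 + 0) - 406) - (68*(-8))² = (-24788 - 406) - 1*(-544)² = -25194 - 1*295936 = -25194 - 295936 = -321130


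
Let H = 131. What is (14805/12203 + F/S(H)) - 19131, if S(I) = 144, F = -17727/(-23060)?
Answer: -258390867313913/13507256640 ≈ -19130.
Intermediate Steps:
F = 17727/23060 (F = -17727*(-1/23060) = 17727/23060 ≈ 0.76873)
(14805/12203 + F/S(H)) - 19131 = (14805/12203 + (17727/23060)/144) - 19131 = (14805*(1/12203) + (17727/23060)*(1/144)) - 19131 = (14805/12203 + 5909/1106880) - 19131 = 16459465927/13507256640 - 19131 = -258390867313913/13507256640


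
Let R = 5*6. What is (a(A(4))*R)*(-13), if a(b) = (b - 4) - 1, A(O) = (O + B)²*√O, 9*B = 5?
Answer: -384410/27 ≈ -14237.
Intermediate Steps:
B = 5/9 (B = (⅑)*5 = 5/9 ≈ 0.55556)
R = 30
A(O) = √O*(5/9 + O)² (A(O) = (O + 5/9)²*√O = (5/9 + O)²*√O = √O*(5/9 + O)²)
a(b) = -5 + b (a(b) = (-4 + b) - 1 = -5 + b)
(a(A(4))*R)*(-13) = ((-5 + √4*(5 + 9*4)²/81)*30)*(-13) = ((-5 + (1/81)*2*(5 + 36)²)*30)*(-13) = ((-5 + (1/81)*2*41²)*30)*(-13) = ((-5 + (1/81)*2*1681)*30)*(-13) = ((-5 + 3362/81)*30)*(-13) = ((2957/81)*30)*(-13) = (29570/27)*(-13) = -384410/27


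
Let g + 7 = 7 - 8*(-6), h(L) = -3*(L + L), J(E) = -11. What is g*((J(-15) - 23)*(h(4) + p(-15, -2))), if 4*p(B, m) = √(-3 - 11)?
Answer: 39168 - 408*I*√14 ≈ 39168.0 - 1526.6*I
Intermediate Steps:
p(B, m) = I*√14/4 (p(B, m) = √(-3 - 11)/4 = √(-14)/4 = (I*√14)/4 = I*√14/4)
h(L) = -6*L
g = 48 (g = -7 + (7 - 8*(-6)) = -7 + (7 + 48) = -7 + 55 = 48)
g*((J(-15) - 23)*(h(4) + p(-15, -2))) = 48*((-11 - 23)*(-6*4 + I*√14/4)) = 48*(-34*(-24 + I*√14/4)) = 48*(816 - 17*I*√14/2) = 39168 - 408*I*√14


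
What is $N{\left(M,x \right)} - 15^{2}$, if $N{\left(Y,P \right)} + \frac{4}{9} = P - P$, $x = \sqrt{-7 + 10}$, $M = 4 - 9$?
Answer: $- \frac{2029}{9} \approx -225.44$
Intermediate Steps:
$M = -5$
$x = \sqrt{3} \approx 1.732$
$N{\left(Y,P \right)} = - \frac{4}{9}$ ($N{\left(Y,P \right)} = - \frac{4}{9} + \left(P - P\right) = - \frac{4}{9} + 0 = - \frac{4}{9}$)
$N{\left(M,x \right)} - 15^{2} = - \frac{4}{9} - 15^{2} = - \frac{4}{9} - 225 = - \frac{2029}{9}$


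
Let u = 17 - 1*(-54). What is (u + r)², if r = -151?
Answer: 6400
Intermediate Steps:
u = 71 (u = 17 + 54 = 71)
(u + r)² = (71 - 151)² = (-80)² = 6400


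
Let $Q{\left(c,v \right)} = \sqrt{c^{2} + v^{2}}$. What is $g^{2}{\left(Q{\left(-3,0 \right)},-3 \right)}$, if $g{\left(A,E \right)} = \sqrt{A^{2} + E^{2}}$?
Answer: $18$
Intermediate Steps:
$g^{2}{\left(Q{\left(-3,0 \right)},-3 \right)} = \left(\sqrt{\left(\sqrt{\left(-3\right)^{2} + 0^{2}}\right)^{2} + \left(-3\right)^{2}}\right)^{2} = \left(\sqrt{\left(\sqrt{9 + 0}\right)^{2} + 9}\right)^{2} = \left(\sqrt{\left(\sqrt{9}\right)^{2} + 9}\right)^{2} = \left(\sqrt{3^{2} + 9}\right)^{2} = \left(\sqrt{9 + 9}\right)^{2} = \left(\sqrt{18}\right)^{2} = \left(3 \sqrt{2}\right)^{2} = 18$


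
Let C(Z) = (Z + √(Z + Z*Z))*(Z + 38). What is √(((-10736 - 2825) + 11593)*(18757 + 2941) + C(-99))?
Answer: √(-42695625 - 1281*√22) ≈ 6534.6*I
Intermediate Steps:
C(Z) = (38 + Z)*(Z + √(Z + Z²)) (C(Z) = (Z + √(Z + Z²))*(38 + Z) = (38 + Z)*(Z + √(Z + Z²)))
√(((-10736 - 2825) + 11593)*(18757 + 2941) + C(-99)) = √(((-10736 - 2825) + 11593)*(18757 + 2941) + ((-99)² + 38*(-99) + 38*√(-99*(1 - 99)) - 99*21*√22)) = √((-13561 + 11593)*21698 + (9801 - 3762 + 38*√(-99*(-98)) - 99*21*√22)) = √(-1968*21698 + (9801 - 3762 + 38*√9702 - 2079*√22)) = √(-42701664 + (9801 - 3762 + 38*(21*√22) - 2079*√22)) = √(-42701664 + (9801 - 3762 + 798*√22 - 2079*√22)) = √(-42701664 + (6039 - 1281*√22)) = √(-42695625 - 1281*√22)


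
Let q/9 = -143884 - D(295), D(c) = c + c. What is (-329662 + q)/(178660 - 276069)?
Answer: 1629928/97409 ≈ 16.733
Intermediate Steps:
D(c) = 2*c
q = -1300266 (q = 9*(-143884 - 2*295) = 9*(-143884 - 1*590) = 9*(-143884 - 590) = 9*(-144474) = -1300266)
(-329662 + q)/(178660 - 276069) = (-329662 - 1300266)/(178660 - 276069) = -1629928/(-97409) = -1629928*(-1/97409) = 1629928/97409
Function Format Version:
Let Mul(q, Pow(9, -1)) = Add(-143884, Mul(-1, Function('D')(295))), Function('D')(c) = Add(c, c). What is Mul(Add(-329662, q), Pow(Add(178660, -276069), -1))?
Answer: Rational(1629928, 97409) ≈ 16.733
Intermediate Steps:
Function('D')(c) = Mul(2, c)
q = -1300266 (q = Mul(9, Add(-143884, Mul(-1, Mul(2, 295)))) = Mul(9, Add(-143884, Mul(-1, 590))) = Mul(9, Add(-143884, -590)) = Mul(9, -144474) = -1300266)
Mul(Add(-329662, q), Pow(Add(178660, -276069), -1)) = Mul(Add(-329662, -1300266), Pow(Add(178660, -276069), -1)) = Mul(-1629928, Pow(-97409, -1)) = Mul(-1629928, Rational(-1, 97409)) = Rational(1629928, 97409)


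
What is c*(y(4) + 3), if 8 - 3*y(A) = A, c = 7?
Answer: 91/3 ≈ 30.333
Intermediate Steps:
y(A) = 8/3 - A/3
c*(y(4) + 3) = 7*((8/3 - 1/3*4) + 3) = 7*((8/3 - 4/3) + 3) = 7*(4/3 + 3) = 7*(13/3) = 91/3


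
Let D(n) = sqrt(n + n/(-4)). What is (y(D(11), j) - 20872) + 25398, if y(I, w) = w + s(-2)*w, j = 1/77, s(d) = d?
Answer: 348501/77 ≈ 4526.0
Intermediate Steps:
D(n) = sqrt(3)*sqrt(n)/2 (D(n) = sqrt(n + n*(-1/4)) = sqrt(n - n/4) = sqrt(3*n/4) = sqrt(3)*sqrt(n)/2)
j = 1/77 ≈ 0.012987
y(I, w) = -w (y(I, w) = w - 2*w = -w)
(y(D(11), j) - 20872) + 25398 = (-1*1/77 - 20872) + 25398 = (-1/77 - 20872) + 25398 = -1607145/77 + 25398 = 348501/77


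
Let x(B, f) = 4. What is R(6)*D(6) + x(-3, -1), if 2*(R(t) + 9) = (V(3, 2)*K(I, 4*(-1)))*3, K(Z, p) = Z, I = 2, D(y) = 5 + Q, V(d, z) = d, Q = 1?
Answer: 4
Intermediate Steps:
D(y) = 6 (D(y) = 5 + 1 = 6)
R(t) = 0 (R(t) = -9 + ((3*2)*3)/2 = -9 + (6*3)/2 = -9 + (½)*18 = -9 + 9 = 0)
R(6)*D(6) + x(-3, -1) = 0*6 + 4 = 0 + 4 = 4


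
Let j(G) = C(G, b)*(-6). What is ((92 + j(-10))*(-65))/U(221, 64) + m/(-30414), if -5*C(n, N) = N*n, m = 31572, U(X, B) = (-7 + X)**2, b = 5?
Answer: -62880518/58034981 ≈ -1.0835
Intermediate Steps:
C(n, N) = -N*n/5
j(G) = 6*G (j(G) = -1/5*5*G*(-6) = -G*(-6) = 6*G)
((92 + j(-10))*(-65))/U(221, 64) + m/(-30414) = ((92 + 6*(-10))*(-65))/((-7 + 221)**2) + 31572/(-30414) = ((92 - 60)*(-65))/(214**2) + 31572*(-1/30414) = (32*(-65))/45796 - 5262/5069 = -2080*1/45796 - 5262/5069 = -520/11449 - 5262/5069 = -62880518/58034981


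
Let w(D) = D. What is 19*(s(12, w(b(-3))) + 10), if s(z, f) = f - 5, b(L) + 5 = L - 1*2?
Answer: -95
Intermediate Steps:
b(L) = -7 + L (b(L) = -5 + (L - 1*2) = -5 + (L - 2) = -5 + (-2 + L) = -7 + L)
s(z, f) = -5 + f
19*(s(12, w(b(-3))) + 10) = 19*((-5 + (-7 - 3)) + 10) = 19*((-5 - 10) + 10) = 19*(-15 + 10) = 19*(-5) = -95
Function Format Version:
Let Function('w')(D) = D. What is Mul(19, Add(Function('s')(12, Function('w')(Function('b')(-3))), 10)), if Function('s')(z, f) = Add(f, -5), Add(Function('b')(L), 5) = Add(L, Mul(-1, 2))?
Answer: -95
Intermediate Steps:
Function('b')(L) = Add(-7, L) (Function('b')(L) = Add(-5, Add(L, Mul(-1, 2))) = Add(-5, Add(L, -2)) = Add(-5, Add(-2, L)) = Add(-7, L))
Function('s')(z, f) = Add(-5, f)
Mul(19, Add(Function('s')(12, Function('w')(Function('b')(-3))), 10)) = Mul(19, Add(Add(-5, Add(-7, -3)), 10)) = Mul(19, Add(Add(-5, -10), 10)) = Mul(19, Add(-15, 10)) = Mul(19, -5) = -95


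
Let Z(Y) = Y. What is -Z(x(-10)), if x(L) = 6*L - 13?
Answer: 73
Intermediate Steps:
x(L) = -13 + 6*L
-Z(x(-10)) = -(-13 + 6*(-10)) = -(-13 - 60) = -1*(-73) = 73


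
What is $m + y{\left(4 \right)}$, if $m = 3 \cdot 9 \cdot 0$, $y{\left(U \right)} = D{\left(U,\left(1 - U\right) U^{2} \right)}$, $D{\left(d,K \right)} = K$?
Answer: $-48$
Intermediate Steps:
$y{\left(U \right)} = U^{2} \left(1 - U\right)$ ($y{\left(U \right)} = \left(1 - U\right) U^{2} = U^{2} \left(1 - U\right)$)
$m = 0$ ($m = 27 \cdot 0 = 0$)
$m + y{\left(4 \right)} = 0 + 4^{2} \left(1 - 4\right) = 0 + 16 \left(1 - 4\right) = 0 + 16 \left(-3\right) = 0 - 48 = -48$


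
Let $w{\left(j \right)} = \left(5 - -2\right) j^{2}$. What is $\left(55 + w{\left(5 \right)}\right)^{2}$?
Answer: $52900$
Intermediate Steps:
$w{\left(j \right)} = 7 j^{2}$ ($w{\left(j \right)} = \left(5 + 2\right) j^{2} = 7 j^{2}$)
$\left(55 + w{\left(5 \right)}\right)^{2} = \left(55 + 7 \cdot 5^{2}\right)^{2} = \left(55 + 7 \cdot 25\right)^{2} = \left(55 + 175\right)^{2} = 230^{2} = 52900$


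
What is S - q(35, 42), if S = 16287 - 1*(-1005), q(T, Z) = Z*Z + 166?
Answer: 15362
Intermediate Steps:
q(T, Z) = 166 + Z² (q(T, Z) = Z² + 166 = 166 + Z²)
S = 17292 (S = 16287 + 1005 = 17292)
S - q(35, 42) = 17292 - (166 + 42²) = 17292 - (166 + 1764) = 17292 - 1*1930 = 17292 - 1930 = 15362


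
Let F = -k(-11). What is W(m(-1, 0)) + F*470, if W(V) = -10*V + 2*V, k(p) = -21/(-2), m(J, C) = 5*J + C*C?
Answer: -4895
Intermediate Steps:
m(J, C) = C**2 + 5*J (m(J, C) = 5*J + C**2 = C**2 + 5*J)
k(p) = 21/2 (k(p) = -21*(-1/2) = 21/2)
F = -21/2 (F = -1*21/2 = -21/2 ≈ -10.500)
W(V) = -8*V
W(m(-1, 0)) + F*470 = -8*(0**2 + 5*(-1)) - 21/2*470 = -8*(0 - 5) - 4935 = -8*(-5) - 4935 = 40 - 4935 = -4895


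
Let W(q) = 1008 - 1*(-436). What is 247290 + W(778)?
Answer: 248734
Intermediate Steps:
W(q) = 1444 (W(q) = 1008 + 436 = 1444)
247290 + W(778) = 247290 + 1444 = 248734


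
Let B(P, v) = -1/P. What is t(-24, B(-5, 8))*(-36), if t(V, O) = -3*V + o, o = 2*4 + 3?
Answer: -2988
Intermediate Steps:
o = 11 (o = 8 + 3 = 11)
t(V, O) = 11 - 3*V (t(V, O) = -3*V + 11 = 11 - 3*V)
t(-24, B(-5, 8))*(-36) = (11 - 3*(-24))*(-36) = (11 + 72)*(-36) = 83*(-36) = -2988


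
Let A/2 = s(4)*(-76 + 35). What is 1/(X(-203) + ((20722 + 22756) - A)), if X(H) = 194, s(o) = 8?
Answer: 1/44328 ≈ 2.2559e-5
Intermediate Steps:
A = -656 (A = 2*(8*(-76 + 35)) = 2*(8*(-41)) = 2*(-328) = -656)
1/(X(-203) + ((20722 + 22756) - A)) = 1/(194 + ((20722 + 22756) - 1*(-656))) = 1/(194 + (43478 + 656)) = 1/(194 + 44134) = 1/44328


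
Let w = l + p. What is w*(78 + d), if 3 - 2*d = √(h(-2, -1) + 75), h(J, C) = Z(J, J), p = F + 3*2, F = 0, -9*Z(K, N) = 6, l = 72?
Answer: 6201 - 13*√669 ≈ 5864.8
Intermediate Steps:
Z(K, N) = -⅔ (Z(K, N) = -⅑*6 = -⅔)
p = 6 (p = 0 + 3*2 = 0 + 6 = 6)
h(J, C) = -⅔
w = 78 (w = 72 + 6 = 78)
d = 3/2 - √669/6 (d = 3/2 - √(-⅔ + 75)/2 = 3/2 - √669/6 ≈ -2.8108)
w*(78 + d) = 78*(78 + (3/2 - √669/6)) = 78*(159/2 - √669/6) = 6201 - 13*√669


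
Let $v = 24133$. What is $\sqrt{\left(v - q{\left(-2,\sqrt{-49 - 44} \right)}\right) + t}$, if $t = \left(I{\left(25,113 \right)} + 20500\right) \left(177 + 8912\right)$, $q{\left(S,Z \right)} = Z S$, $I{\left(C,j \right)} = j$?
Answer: $\sqrt{187375690 + 2 i \sqrt{93}} \approx 13689.0 + 0.0005 i$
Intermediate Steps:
$q{\left(S,Z \right)} = S Z$
$t = 187351557$ ($t = \left(113 + 20500\right) \left(177 + 8912\right) = 20613 \cdot 9089 = 187351557$)
$\sqrt{\left(v - q{\left(-2,\sqrt{-49 - 44} \right)}\right) + t} = \sqrt{\left(24133 - - 2 \sqrt{-49 - 44}\right) + 187351557} = \sqrt{\left(24133 - - 2 \sqrt{-93}\right) + 187351557} = \sqrt{\left(24133 - - 2 i \sqrt{93}\right) + 187351557} = \sqrt{\left(24133 + 2 i \sqrt{93}\right) + 187351557} = \sqrt{187375690 + 2 i \sqrt{93}}$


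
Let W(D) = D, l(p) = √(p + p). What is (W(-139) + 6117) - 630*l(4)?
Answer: 5978 - 1260*√2 ≈ 4196.1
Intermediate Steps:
l(p) = √2*√p (l(p) = √(2*p) = √2*√p)
(W(-139) + 6117) - 630*l(4) = (-139 + 6117) - 630*√2*√4 = 5978 - 630*√2*2 = 5978 - 1260*√2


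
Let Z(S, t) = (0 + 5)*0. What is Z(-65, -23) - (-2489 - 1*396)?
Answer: 2885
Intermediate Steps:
Z(S, t) = 0 (Z(S, t) = 5*0 = 0)
Z(-65, -23) - (-2489 - 1*396) = 0 - (-2489 - 1*396) = 0 - (-2489 - 396) = 0 - 1*(-2885) = 0 + 2885 = 2885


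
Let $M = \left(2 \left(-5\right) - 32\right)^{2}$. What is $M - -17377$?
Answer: $19141$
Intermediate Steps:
$M = 1764$ ($M = \left(-10 - 32\right)^{2} = \left(-42\right)^{2} = 1764$)
$M - -17377 = 1764 - -17377 = 1764 + 17377 = 19141$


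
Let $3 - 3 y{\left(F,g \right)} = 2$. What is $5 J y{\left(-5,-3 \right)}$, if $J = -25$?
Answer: $- \frac{125}{3} \approx -41.667$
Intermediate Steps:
$y{\left(F,g \right)} = \frac{1}{3}$ ($y{\left(F,g \right)} = 1 - \frac{2}{3} = \frac{1}{3}$)
$5 J y{\left(-5,-3 \right)} = 5 \left(-25\right) \frac{1}{3} = \left(-125\right) \frac{1}{3} = - \frac{125}{3}$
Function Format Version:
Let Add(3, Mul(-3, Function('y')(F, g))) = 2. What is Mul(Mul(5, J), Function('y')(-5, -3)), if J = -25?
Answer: Rational(-125, 3) ≈ -41.667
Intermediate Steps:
Function('y')(F, g) = Rational(1, 3) (Function('y')(F, g) = Add(1, Mul(Rational(-1, 3), 2)) = Add(1, Rational(-2, 3)) = Rational(1, 3))
Mul(Mul(5, J), Function('y')(-5, -3)) = Mul(Mul(5, -25), Rational(1, 3)) = Mul(-125, Rational(1, 3)) = Rational(-125, 3)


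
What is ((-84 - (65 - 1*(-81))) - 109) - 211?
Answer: -550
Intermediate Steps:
((-84 - (65 - 1*(-81))) - 109) - 211 = ((-84 - (65 + 81)) - 109) - 211 = ((-84 - 1*146) - 109) - 211 = ((-84 - 146) - 109) - 211 = (-230 - 109) - 211 = -339 - 211 = -550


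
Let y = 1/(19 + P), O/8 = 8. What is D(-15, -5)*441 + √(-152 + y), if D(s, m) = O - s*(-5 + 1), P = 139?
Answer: 1764 + I*√3794370/158 ≈ 1764.0 + 12.329*I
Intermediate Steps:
O = 64 (O = 8*8 = 64)
D(s, m) = 64 + 4*s (D(s, m) = 64 - s*(-5 + 1) = 64 - s*(-4) = 64 - (-4)*s = 64 + 4*s)
y = 1/158 (y = 1/(19 + 139) = 1/158 ≈ 0.0063291)
D(-15, -5)*441 + √(-152 + y) = (64 + 4*(-15))*441 + √(-152 + 1/158) = (64 - 60)*441 + √(-24015/158) = 4*441 + I*√3794370/158 = 1764 + I*√3794370/158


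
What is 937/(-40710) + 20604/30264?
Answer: 16883989/25667655 ≈ 0.65779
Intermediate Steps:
937/(-40710) + 20604/30264 = 937*(-1/40710) + 20604*(1/30264) = -937/40710 + 1717/2522 = 16883989/25667655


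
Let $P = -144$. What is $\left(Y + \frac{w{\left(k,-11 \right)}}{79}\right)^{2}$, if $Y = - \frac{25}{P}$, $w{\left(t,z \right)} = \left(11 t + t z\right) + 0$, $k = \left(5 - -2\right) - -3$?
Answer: $\frac{625}{20736} \approx 0.030141$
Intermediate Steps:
$k = 10$ ($k = \left(5 + 2\right) + 3 = 7 + 3 = 10$)
$w{\left(t,z \right)} = 11 t + t z$
$Y = \frac{25}{144}$ ($Y = - \frac{25}{-144} = \left(-25\right) \left(- \frac{1}{144}\right) = \frac{25}{144} \approx 0.17361$)
$\left(Y + \frac{w{\left(k,-11 \right)}}{79}\right)^{2} = \left(\frac{25}{144} + \frac{10 \left(11 - 11\right)}{79}\right)^{2} = \left(\frac{25}{144} + 10 \cdot 0 \cdot \frac{1}{79}\right)^{2} = \left(\frac{25}{144} + 0 \cdot \frac{1}{79}\right)^{2} = \left(\frac{25}{144} + 0\right)^{2} = \left(\frac{25}{144}\right)^{2} = \frac{625}{20736}$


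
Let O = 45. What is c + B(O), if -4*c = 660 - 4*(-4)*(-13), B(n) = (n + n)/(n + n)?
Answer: -112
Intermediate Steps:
B(n) = 1 (B(n) = (2*n)/((2*n)) = (2*n)*(1/(2*n)) = 1)
c = -113 (c = -(660 - 4*(-4)*(-13))/4 = -(660 - (-16)*(-13))/4 = -(660 - 1*208)/4 = -(660 - 208)/4 = -¼*452 = -113)
c + B(O) = -113 + 1 = -112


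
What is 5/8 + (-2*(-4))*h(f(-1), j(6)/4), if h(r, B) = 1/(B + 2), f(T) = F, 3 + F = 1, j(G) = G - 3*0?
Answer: 163/56 ≈ 2.9107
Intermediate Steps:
j(G) = G (j(G) = G + 0 = G)
F = -2 (F = -3 + 1 = -2)
f(T) = -2
h(r, B) = 1/(2 + B)
5/8 + (-2*(-4))*h(f(-1), j(6)/4) = 5/8 + (-2*(-4))/(2 + 6/4) = 5*(1/8) + 8/(2 + 6*(1/4)) = 5/8 + 8/(2 + 3/2) = 5/8 + 8/(7/2) = 5/8 + 8*(2/7) = 5/8 + 16/7 = 163/56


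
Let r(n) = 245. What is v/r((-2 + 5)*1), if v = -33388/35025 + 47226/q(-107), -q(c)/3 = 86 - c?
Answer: -557807434/1656157125 ≈ -0.33681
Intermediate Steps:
q(c) = -258 + 3*c (q(c) = -3*(86 - c) = -258 + 3*c)
v = -557807434/6759825 (v = -33388/35025 + 47226/(-258 + 3*(-107)) = -33388*1/35025 + 47226/(-258 - 321) = -33388/35025 + 47226/(-579) = -33388/35025 + 47226*(-1/579) = -33388/35025 - 15742/193 = -557807434/6759825 ≈ -82.518)
v/r((-2 + 5)*1) = -557807434/6759825/245 = -557807434/6759825*1/245 = -557807434/1656157125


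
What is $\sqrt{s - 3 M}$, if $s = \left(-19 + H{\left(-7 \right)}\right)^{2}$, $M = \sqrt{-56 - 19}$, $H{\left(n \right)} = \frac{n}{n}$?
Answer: $\sqrt{324 - 15 i \sqrt{3}} \approx 18.014 - 0.72111 i$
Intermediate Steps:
$H{\left(n \right)} = 1$
$M = 5 i \sqrt{3}$ ($M = \sqrt{-75} = 5 i \sqrt{3} \approx 8.6602 i$)
$s = 324$ ($s = \left(-19 + 1\right)^{2} = \left(-18\right)^{2} = 324$)
$\sqrt{s - 3 M} = \sqrt{324 - 3 \cdot 5 i \sqrt{3}} = \sqrt{324 - 15 i \sqrt{3}}$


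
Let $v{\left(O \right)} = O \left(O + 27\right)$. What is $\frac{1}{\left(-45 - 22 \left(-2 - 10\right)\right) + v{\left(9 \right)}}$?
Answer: $\frac{1}{543} \approx 0.0018416$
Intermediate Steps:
$v{\left(O \right)} = O \left(27 + O\right)$
$\frac{1}{\left(-45 - 22 \left(-2 - 10\right)\right) + v{\left(9 \right)}} = \frac{1}{\left(-45 - 22 \left(-2 - 10\right)\right) + 9 \left(27 + 9\right)} = \frac{1}{\left(-45 - 22 \left(-2 - 10\right)\right) + 9 \cdot 36} = \frac{1}{\left(-45 - -264\right) + 324} = \frac{1}{\left(-45 + 264\right) + 324} = \frac{1}{219 + 324} = \frac{1}{543}$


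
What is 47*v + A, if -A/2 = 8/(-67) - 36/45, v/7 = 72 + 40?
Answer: 12344696/335 ≈ 36850.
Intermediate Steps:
v = 784 (v = 7*(72 + 40) = 7*112 = 784)
A = 616/335 (A = -2*(8/(-67) - 36/45) = -2*(8*(-1/67) - 36*1/45) = -2*(-8/67 - 4/5) = -2*(-308/335) = 616/335 ≈ 1.8388)
47*v + A = 47*784 + 616/335 = 36848 + 616/335 = 12344696/335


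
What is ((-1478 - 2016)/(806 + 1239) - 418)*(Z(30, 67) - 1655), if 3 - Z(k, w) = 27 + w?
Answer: 1498598784/2045 ≈ 7.3281e+5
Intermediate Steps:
Z(k, w) = -24 - w (Z(k, w) = 3 - (27 + w) = 3 + (-27 - w) = -24 - w)
((-1478 - 2016)/(806 + 1239) - 418)*(Z(30, 67) - 1655) = ((-1478 - 2016)/(806 + 1239) - 418)*((-24 - 1*67) - 1655) = (-3494/2045 - 418)*((-24 - 67) - 1655) = (-3494*1/2045 - 418)*(-91 - 1655) = (-3494/2045 - 418)*(-1746) = -858304/2045*(-1746) = 1498598784/2045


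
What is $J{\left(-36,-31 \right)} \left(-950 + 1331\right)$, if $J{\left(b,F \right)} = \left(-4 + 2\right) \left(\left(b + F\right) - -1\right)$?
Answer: $50292$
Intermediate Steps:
$J{\left(b,F \right)} = -2 - 2 F - 2 b$ ($J{\left(b,F \right)} = - 2 \left(\left(F + b\right) + 1\right) = - 2 \left(1 + F + b\right) = -2 - 2 F - 2 b$)
$J{\left(-36,-31 \right)} \left(-950 + 1331\right) = \left(-2 - -62 - -72\right) \left(-950 + 1331\right) = \left(-2 + 62 + 72\right) 381 = 132 \cdot 381 = 50292$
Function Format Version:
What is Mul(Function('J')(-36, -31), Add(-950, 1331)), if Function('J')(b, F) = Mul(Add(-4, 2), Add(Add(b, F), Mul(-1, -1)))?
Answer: 50292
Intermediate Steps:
Function('J')(b, F) = Add(-2, Mul(-2, F), Mul(-2, b)) (Function('J')(b, F) = Mul(-2, Add(Add(F, b), 1)) = Mul(-2, Add(1, F, b)) = Add(-2, Mul(-2, F), Mul(-2, b)))
Mul(Function('J')(-36, -31), Add(-950, 1331)) = Mul(Add(-2, Mul(-2, -31), Mul(-2, -36)), Add(-950, 1331)) = Mul(Add(-2, 62, 72), 381) = Mul(132, 381) = 50292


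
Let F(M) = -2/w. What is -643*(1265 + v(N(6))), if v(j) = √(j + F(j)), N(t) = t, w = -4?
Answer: -813395 - 643*√26/2 ≈ -8.1503e+5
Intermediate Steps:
F(M) = ½ (F(M) = -2/(-4) = -2*(-¼) = ½)
v(j) = √(½ + j) (v(j) = √(j + ½) = √(½ + j))
-643*(1265 + v(N(6))) = -643*(1265 + √(2 + 4*6)/2) = -643*(1265 + √(2 + 24)/2) = -643*(1265 + √26/2) = -813395 - 643*√26/2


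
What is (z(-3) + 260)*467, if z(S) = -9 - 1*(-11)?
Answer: 122354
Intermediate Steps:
z(S) = 2 (z(S) = -9 + 11 = 2)
(z(-3) + 260)*467 = (2 + 260)*467 = 262*467 = 122354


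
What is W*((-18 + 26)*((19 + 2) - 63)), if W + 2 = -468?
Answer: 157920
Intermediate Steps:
W = -470 (W = -2 - 468 = -470)
W*((-18 + 26)*((19 + 2) - 63)) = -470*(-18 + 26)*((19 + 2) - 63) = -3760*(21 - 63) = -3760*(-42) = -470*(-336) = 157920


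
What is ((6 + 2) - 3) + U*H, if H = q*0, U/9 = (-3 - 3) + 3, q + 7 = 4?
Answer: 5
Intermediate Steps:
q = -3 (q = -7 + 4 = -3)
U = -27 (U = 9*((-3 - 3) + 3) = 9*(-6 + 3) = 9*(-3) = -27)
H = 0 (H = -3*0 = 0)
((6 + 2) - 3) + U*H = ((6 + 2) - 3) - 27*0 = (8 - 3) + 0 = 5 + 0 = 5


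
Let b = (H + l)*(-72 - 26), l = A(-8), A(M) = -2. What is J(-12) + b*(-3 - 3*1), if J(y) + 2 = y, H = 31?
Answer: 17038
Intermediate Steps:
J(y) = -2 + y
l = -2
b = -2842 (b = (31 - 2)*(-72 - 26) = 29*(-98) = -2842)
J(-12) + b*(-3 - 3*1) = (-2 - 12) - 2842*(-3 - 3*1) = -14 - 2842*(-3 - 3) = -14 - 2842*(-6) = -14 + 17052 = 17038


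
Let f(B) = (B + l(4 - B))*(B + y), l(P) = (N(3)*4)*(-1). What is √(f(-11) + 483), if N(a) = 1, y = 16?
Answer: 2*√102 ≈ 20.199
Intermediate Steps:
l(P) = -4 (l(P) = (1*4)*(-1) = 4*(-1) = -4)
f(B) = (-4 + B)*(16 + B) (f(B) = (B - 4)*(B + 16) = (-4 + B)*(16 + B))
√(f(-11) + 483) = √((-64 + (-11)² + 12*(-11)) + 483) = √((-64 + 121 - 132) + 483) = √(-75 + 483) = √408 = 2*√102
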